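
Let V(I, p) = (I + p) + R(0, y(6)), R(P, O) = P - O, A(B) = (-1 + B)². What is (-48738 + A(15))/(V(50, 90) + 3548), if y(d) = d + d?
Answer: -24271/1838 ≈ -13.205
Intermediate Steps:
y(d) = 2*d
V(I, p) = -12 + I + p (V(I, p) = (I + p) + (0 - 2*6) = (I + p) + (0 - 1*12) = (I + p) + (0 - 12) = (I + p) - 12 = -12 + I + p)
(-48738 + A(15))/(V(50, 90) + 3548) = (-48738 + (-1 + 15)²)/((-12 + 50 + 90) + 3548) = (-48738 + 14²)/(128 + 3548) = (-48738 + 196)/3676 = -48542*1/3676 = -24271/1838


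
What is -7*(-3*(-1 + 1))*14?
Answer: 0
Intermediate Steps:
-7*(-3*(-1 + 1))*14 = -7*(-3*0)*14 = -0*14 = -7*0*14 = 0*14 = 0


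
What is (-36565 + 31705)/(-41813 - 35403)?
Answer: 1215/19304 ≈ 0.062940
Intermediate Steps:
(-36565 + 31705)/(-41813 - 35403) = -4860/(-77216) = -4860*(-1/77216) = 1215/19304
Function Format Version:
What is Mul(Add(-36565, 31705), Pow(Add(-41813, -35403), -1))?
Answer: Rational(1215, 19304) ≈ 0.062940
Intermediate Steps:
Mul(Add(-36565, 31705), Pow(Add(-41813, -35403), -1)) = Mul(-4860, Pow(-77216, -1)) = Mul(-4860, Rational(-1, 77216)) = Rational(1215, 19304)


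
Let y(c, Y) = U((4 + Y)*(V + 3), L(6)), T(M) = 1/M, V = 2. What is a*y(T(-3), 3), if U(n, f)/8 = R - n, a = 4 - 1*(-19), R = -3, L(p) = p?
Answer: -6992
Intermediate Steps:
a = 23 (a = 4 + 19 = 23)
U(n, f) = -24 - 8*n (U(n, f) = 8*(-3 - n) = -24 - 8*n)
y(c, Y) = -184 - 40*Y (y(c, Y) = -24 - 8*(4 + Y)*(2 + 3) = -24 - 8*(4 + Y)*5 = -24 - 8*(20 + 5*Y) = -24 + (-160 - 40*Y) = -184 - 40*Y)
a*y(T(-3), 3) = 23*(-184 - 40*3) = 23*(-184 - 120) = 23*(-304) = -6992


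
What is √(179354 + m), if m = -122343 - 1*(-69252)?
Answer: √126263 ≈ 355.33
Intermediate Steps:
m = -53091 (m = -122343 + 69252 = -53091)
√(179354 + m) = √(179354 - 53091) = √126263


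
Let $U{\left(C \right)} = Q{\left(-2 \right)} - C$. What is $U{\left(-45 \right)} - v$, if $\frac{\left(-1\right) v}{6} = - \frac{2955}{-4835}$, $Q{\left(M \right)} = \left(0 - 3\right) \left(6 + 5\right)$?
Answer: $\frac{15150}{967} \approx 15.667$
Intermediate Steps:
$Q{\left(M \right)} = -33$ ($Q{\left(M \right)} = \left(-3\right) 11 = -33$)
$v = - \frac{3546}{967}$ ($v = - 6 \left(- \frac{2955}{-4835}\right) = - 6 \left(\left(-2955\right) \left(- \frac{1}{4835}\right)\right) = \left(-6\right) \frac{591}{967} = - \frac{3546}{967} \approx -3.667$)
$U{\left(C \right)} = -33 - C$
$U{\left(-45 \right)} - v = \left(-33 - -45\right) - - \frac{3546}{967} = \left(-33 + 45\right) + \frac{3546}{967} = 12 + \frac{3546}{967} = \frac{15150}{967}$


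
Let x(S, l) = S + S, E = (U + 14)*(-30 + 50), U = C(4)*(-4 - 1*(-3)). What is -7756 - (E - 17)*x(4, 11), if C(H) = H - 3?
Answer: -9700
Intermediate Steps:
C(H) = -3 + H
U = -1 (U = (-3 + 4)*(-4 - 1*(-3)) = 1*(-4 + 3) = 1*(-1) = -1)
E = 260 (E = (-1 + 14)*(-30 + 50) = 13*20 = 260)
x(S, l) = 2*S
-7756 - (E - 17)*x(4, 11) = -7756 - (260 - 17)*2*4 = -7756 - 243*8 = -7756 - 1*1944 = -7756 - 1944 = -9700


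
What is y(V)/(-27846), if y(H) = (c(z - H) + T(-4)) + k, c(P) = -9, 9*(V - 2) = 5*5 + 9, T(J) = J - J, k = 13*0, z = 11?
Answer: 1/3094 ≈ 0.00032321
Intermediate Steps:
k = 0
T(J) = 0
V = 52/9 (V = 2 + (5*5 + 9)/9 = 2 + (25 + 9)/9 = 2 + (1/9)*34 = 2 + 34/9 = 52/9 ≈ 5.7778)
y(H) = -9 (y(H) = (-9 + 0) + 0 = -9 + 0 = -9)
y(V)/(-27846) = -9/(-27846) = -9*(-1/27846) = 1/3094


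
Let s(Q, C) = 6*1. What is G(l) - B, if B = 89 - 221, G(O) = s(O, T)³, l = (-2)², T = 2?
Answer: 348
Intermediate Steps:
s(Q, C) = 6
l = 4
G(O) = 216 (G(O) = 6³ = 216)
B = -132
G(l) - B = 216 - 1*(-132) = 216 + 132 = 348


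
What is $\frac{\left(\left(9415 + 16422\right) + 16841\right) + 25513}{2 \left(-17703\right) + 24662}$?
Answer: $- \frac{68191}{10744} \approx -6.3469$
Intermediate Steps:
$\frac{\left(\left(9415 + 16422\right) + 16841\right) + 25513}{2 \left(-17703\right) + 24662} = \frac{\left(25837 + 16841\right) + 25513}{-35406 + 24662} = \frac{42678 + 25513}{-10744} = 68191 \left(- \frac{1}{10744}\right) = - \frac{68191}{10744}$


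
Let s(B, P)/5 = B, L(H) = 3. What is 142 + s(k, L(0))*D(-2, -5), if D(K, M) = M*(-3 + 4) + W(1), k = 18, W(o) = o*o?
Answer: -218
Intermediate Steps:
W(o) = o²
D(K, M) = 1 + M (D(K, M) = M*(-3 + 4) + 1² = M*1 + 1 = M + 1 = 1 + M)
s(B, P) = 5*B
142 + s(k, L(0))*D(-2, -5) = 142 + (5*18)*(1 - 5) = 142 + 90*(-4) = 142 - 360 = -218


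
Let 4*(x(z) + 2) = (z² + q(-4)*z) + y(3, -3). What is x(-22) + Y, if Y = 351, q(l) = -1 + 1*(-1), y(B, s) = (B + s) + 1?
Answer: 1925/4 ≈ 481.25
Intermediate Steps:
y(B, s) = 1 + B + s
q(l) = -2 (q(l) = -1 - 1 = -2)
x(z) = -7/4 - z/2 + z²/4 (x(z) = -2 + ((z² - 2*z) + (1 + 3 - 3))/4 = -2 + ((z² - 2*z) + 1)/4 = -2 + (1 + z² - 2*z)/4 = -2 + (¼ - z/2 + z²/4) = -7/4 - z/2 + z²/4)
x(-22) + Y = (-7/4 - ½*(-22) + (¼)*(-22)²) + 351 = (-7/4 + 11 + (¼)*484) + 351 = (-7/4 + 11 + 121) + 351 = 521/4 + 351 = 1925/4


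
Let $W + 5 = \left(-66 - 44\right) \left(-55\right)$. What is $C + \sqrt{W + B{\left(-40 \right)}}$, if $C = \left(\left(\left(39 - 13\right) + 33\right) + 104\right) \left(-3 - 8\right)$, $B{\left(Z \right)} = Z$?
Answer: $-1793 + \sqrt{6005} \approx -1715.5$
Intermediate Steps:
$W = 6045$ ($W = -5 + \left(-66 - 44\right) \left(-55\right) = -5 - -6050 = -5 + 6050 = 6045$)
$C = -1793$ ($C = \left(\left(26 + 33\right) + 104\right) \left(-3 - 8\right) = \left(59 + 104\right) \left(-11\right) = 163 \left(-11\right) = -1793$)
$C + \sqrt{W + B{\left(-40 \right)}} = -1793 + \sqrt{6045 - 40} = -1793 + \sqrt{6005}$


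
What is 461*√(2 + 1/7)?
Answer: 461*√105/7 ≈ 674.83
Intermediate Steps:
461*√(2 + 1/7) = 461*√(2 + ⅐) = 461*√(15/7) = 461*(√105/7) = 461*√105/7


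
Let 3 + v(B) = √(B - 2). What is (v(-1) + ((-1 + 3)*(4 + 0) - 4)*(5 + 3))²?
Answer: (29 + I*√3)² ≈ 838.0 + 100.46*I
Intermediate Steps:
v(B) = -3 + √(-2 + B) (v(B) = -3 + √(B - 2) = -3 + √(-2 + B))
(v(-1) + ((-1 + 3)*(4 + 0) - 4)*(5 + 3))² = ((-3 + √(-2 - 1)) + ((-1 + 3)*(4 + 0) - 4)*(5 + 3))² = ((-3 + √(-3)) + (2*4 - 4)*8)² = ((-3 + I*√3) + (8 - 4)*8)² = ((-3 + I*√3) + 4*8)² = ((-3 + I*√3) + 32)² = (29 + I*√3)²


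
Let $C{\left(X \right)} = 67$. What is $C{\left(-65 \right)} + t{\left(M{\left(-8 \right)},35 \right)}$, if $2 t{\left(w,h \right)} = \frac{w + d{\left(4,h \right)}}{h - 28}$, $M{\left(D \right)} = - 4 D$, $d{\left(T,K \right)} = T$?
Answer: $\frac{487}{7} \approx 69.571$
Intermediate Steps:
$t{\left(w,h \right)} = \frac{4 + w}{2 \left(-28 + h\right)}$ ($t{\left(w,h \right)} = \frac{\left(w + 4\right) \frac{1}{h - 28}}{2} = \frac{\left(4 + w\right) \frac{1}{-28 + h}}{2} = \frac{\frac{1}{-28 + h} \left(4 + w\right)}{2} = \frac{4 + w}{2 \left(-28 + h\right)}$)
$C{\left(-65 \right)} + t{\left(M{\left(-8 \right)},35 \right)} = 67 + \frac{4 - -32}{2 \left(-28 + 35\right)} = 67 + \frac{4 + 32}{2 \cdot 7} = 67 + \frac{1}{2} \cdot \frac{1}{7} \cdot 36 = 67 + \frac{18}{7} = \frac{487}{7}$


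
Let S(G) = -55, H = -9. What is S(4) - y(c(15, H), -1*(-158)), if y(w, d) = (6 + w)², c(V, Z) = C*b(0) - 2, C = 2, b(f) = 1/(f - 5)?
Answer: -1699/25 ≈ -67.960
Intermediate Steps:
b(f) = 1/(-5 + f)
c(V, Z) = -12/5 (c(V, Z) = 2/(-5 + 0) - 2 = 2/(-5) - 2 = 2*(-⅕) - 2 = -⅖ - 2 = -12/5)
S(4) - y(c(15, H), -1*(-158)) = -55 - (6 - 12/5)² = -55 - (18/5)² = -55 - 1*324/25 = -55 - 324/25 = -1699/25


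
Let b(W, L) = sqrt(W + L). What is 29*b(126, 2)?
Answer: 232*sqrt(2) ≈ 328.10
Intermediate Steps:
b(W, L) = sqrt(L + W)
29*b(126, 2) = 29*sqrt(2 + 126) = 29*sqrt(128) = 29*(8*sqrt(2)) = 232*sqrt(2)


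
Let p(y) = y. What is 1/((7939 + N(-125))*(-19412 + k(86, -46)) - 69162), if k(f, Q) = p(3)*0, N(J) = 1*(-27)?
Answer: -1/153656906 ≈ -6.5080e-9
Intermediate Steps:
N(J) = -27
k(f, Q) = 0 (k(f, Q) = 3*0 = 0)
1/((7939 + N(-125))*(-19412 + k(86, -46)) - 69162) = 1/((7939 - 27)*(-19412 + 0) - 69162) = 1/(7912*(-19412) - 69162) = 1/(-153587744 - 69162) = 1/(-153656906) = -1/153656906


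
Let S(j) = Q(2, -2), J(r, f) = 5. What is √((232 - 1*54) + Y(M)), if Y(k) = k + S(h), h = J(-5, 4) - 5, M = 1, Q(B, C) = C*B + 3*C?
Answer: 13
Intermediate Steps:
Q(B, C) = 3*C + B*C (Q(B, C) = B*C + 3*C = 3*C + B*C)
h = 0 (h = 5 - 5 = 0)
S(j) = -10 (S(j) = -2*(3 + 2) = -2*5 = -10)
Y(k) = -10 + k (Y(k) = k - 10 = -10 + k)
√((232 - 1*54) + Y(M)) = √((232 - 1*54) + (-10 + 1)) = √((232 - 54) - 9) = √(178 - 9) = √169 = 13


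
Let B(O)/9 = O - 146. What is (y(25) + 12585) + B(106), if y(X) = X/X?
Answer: 12226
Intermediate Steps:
y(X) = 1
B(O) = -1314 + 9*O (B(O) = 9*(O - 146) = 9*(-146 + O) = -1314 + 9*O)
(y(25) + 12585) + B(106) = (1 + 12585) + (-1314 + 9*106) = 12586 + (-1314 + 954) = 12586 - 360 = 12226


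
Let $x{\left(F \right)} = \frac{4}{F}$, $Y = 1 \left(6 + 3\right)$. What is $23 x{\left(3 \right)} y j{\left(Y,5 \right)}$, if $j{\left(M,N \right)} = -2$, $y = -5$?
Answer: $\frac{920}{3} \approx 306.67$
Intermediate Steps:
$Y = 9$ ($Y = 1 \cdot 9 = 9$)
$23 x{\left(3 \right)} y j{\left(Y,5 \right)} = 23 \cdot \frac{4}{3} \left(-5\right) \left(-2\right) = 23 \left(\left(- \frac{20}{3}\right) \left(-2\right)\right) = 23 \cdot \frac{40}{3} = \frac{920}{3}$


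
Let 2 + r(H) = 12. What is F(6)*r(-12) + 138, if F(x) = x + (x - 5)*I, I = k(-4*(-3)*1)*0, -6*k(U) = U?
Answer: 198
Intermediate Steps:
k(U) = -U/6
r(H) = 10 (r(H) = -2 + 12 = 10)
I = 0 (I = -(-4*(-3))/6*0 = -2*0 = 0)
F(x) = x (F(x) = x + (x - 5)*0 = x + (-5 + x)*0 = x + 0 = x)
F(6)*r(-12) + 138 = 6*10 + 138 = 60 + 138 = 198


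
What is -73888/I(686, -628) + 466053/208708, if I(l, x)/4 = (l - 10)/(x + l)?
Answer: -55822422595/35271652 ≈ -1582.6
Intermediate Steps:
I(l, x) = 4*(-10 + l)/(l + x) (I(l, x) = 4*((l - 10)/(x + l)) = 4*((-10 + l)/(l + x)) = 4*(-10 + l)/(l + x))
-73888/I(686, -628) + 466053/208708 = -73888*(686 - 628)/(4*(-10 + 686)) + 466053/208708 = -73888/(4*676/58) + 466053*(1/208708) = -73888/(4*(1/58)*676) + 466053/208708 = -73888/1352/29 + 466053/208708 = -73888*29/1352 + 466053/208708 = -267844/169 + 466053/208708 = -55822422595/35271652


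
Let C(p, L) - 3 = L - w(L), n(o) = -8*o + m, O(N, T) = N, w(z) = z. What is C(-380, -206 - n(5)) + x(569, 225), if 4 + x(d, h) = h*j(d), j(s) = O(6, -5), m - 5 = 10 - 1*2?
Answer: 1349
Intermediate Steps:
m = 13 (m = 5 + (10 - 1*2) = 5 + (10 - 2) = 5 + 8 = 13)
j(s) = 6
x(d, h) = -4 + 6*h (x(d, h) = -4 + h*6 = -4 + 6*h)
n(o) = 13 - 8*o (n(o) = -8*o + 13 = 13 - 8*o)
C(p, L) = 3 (C(p, L) = 3 + (L - L) = 3 + 0 = 3)
C(-380, -206 - n(5)) + x(569, 225) = 3 + (-4 + 6*225) = 3 + (-4 + 1350) = 3 + 1346 = 1349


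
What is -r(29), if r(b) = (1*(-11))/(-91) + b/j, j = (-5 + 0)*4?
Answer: 2419/1820 ≈ 1.3291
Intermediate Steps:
j = -20 (j = -5*4 = -20)
r(b) = 11/91 - b/20 (r(b) = (1*(-11))/(-91) + b/(-20) = -11*(-1/91) + b*(-1/20) = 11/91 - b/20)
-r(29) = -(11/91 - 1/20*29) = -(11/91 - 29/20) = -1*(-2419/1820) = 2419/1820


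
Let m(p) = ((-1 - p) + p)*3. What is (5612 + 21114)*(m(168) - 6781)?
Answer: -181309184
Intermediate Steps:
m(p) = -3 (m(p) = -1*3 = -3)
(5612 + 21114)*(m(168) - 6781) = (5612 + 21114)*(-3 - 6781) = 26726*(-6784) = -181309184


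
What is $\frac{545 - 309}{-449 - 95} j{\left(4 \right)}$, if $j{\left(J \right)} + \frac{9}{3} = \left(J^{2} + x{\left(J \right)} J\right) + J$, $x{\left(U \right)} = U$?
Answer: $- \frac{1947}{136} \approx -14.316$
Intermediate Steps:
$j{\left(J \right)} = -3 + J + 2 J^{2}$ ($j{\left(J \right)} = -3 + \left(\left(J^{2} + J J\right) + J\right) = -3 + \left(\left(J^{2} + J^{2}\right) + J\right) = -3 + \left(2 J^{2} + J\right) = -3 + \left(J + 2 J^{2}\right) = -3 + J + 2 J^{2}$)
$\frac{545 - 309}{-449 - 95} j{\left(4 \right)} = \frac{545 - 309}{-449 - 95} \left(-3 + 4 + 2 \cdot 4^{2}\right) = \frac{236}{-544} \left(-3 + 4 + 2 \cdot 16\right) = 236 \left(- \frac{1}{544}\right) \left(-3 + 4 + 32\right) = \left(- \frac{59}{136}\right) 33 = - \frac{1947}{136}$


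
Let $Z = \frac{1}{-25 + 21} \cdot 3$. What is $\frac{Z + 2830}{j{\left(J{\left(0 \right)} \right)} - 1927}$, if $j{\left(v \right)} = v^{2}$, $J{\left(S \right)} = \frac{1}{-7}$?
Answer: $- \frac{554533}{377688} \approx -1.4682$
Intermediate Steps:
$J{\left(S \right)} = - \frac{1}{7}$
$Z = - \frac{3}{4}$ ($Z = \frac{1}{-4} \cdot 3 = \left(- \frac{1}{4}\right) 3 = - \frac{3}{4} \approx -0.75$)
$\frac{Z + 2830}{j{\left(J{\left(0 \right)} \right)} - 1927} = \frac{- \frac{3}{4} + 2830}{\left(- \frac{1}{7}\right)^{2} - 1927} = \frac{11317}{4 \left(\frac{1}{49} - 1927\right)} = \frac{11317}{4 \left(- \frac{94422}{49}\right)} = \frac{11317}{4} \left(- \frac{49}{94422}\right) = - \frac{554533}{377688}$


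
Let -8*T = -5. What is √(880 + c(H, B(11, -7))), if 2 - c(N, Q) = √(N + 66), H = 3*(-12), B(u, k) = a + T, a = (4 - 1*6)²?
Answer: √(882 - √30) ≈ 29.606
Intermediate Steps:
T = 5/8 (T = -⅛*(-5) = 5/8 ≈ 0.62500)
a = 4 (a = (4 - 6)² = (-2)² = 4)
B(u, k) = 37/8 (B(u, k) = 4 + 5/8 = 37/8)
H = -36
c(N, Q) = 2 - √(66 + N) (c(N, Q) = 2 - √(N + 66) = 2 - √(66 + N))
√(880 + c(H, B(11, -7))) = √(880 + (2 - √(66 - 36))) = √(880 + (2 - √30)) = √(882 - √30)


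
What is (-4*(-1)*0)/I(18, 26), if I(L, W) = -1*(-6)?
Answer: 0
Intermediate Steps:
I(L, W) = 6
(-4*(-1)*0)/I(18, 26) = (-4*(-1)*0)/6 = (4*0)*(1/6) = 0*(1/6) = 0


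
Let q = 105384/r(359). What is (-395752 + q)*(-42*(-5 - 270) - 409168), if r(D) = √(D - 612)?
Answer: 157358118736 + 41902575312*I*√253/253 ≈ 1.5736e+11 + 2.6344e+9*I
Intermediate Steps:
r(D) = √(-612 + D)
q = -105384*I*√253/253 (q = 105384/(√(-612 + 359)) = 105384/(√(-253)) = 105384/((I*√253)) = 105384*(-I*√253/253) = -105384*I*√253/253 ≈ -6625.4*I)
(-395752 + q)*(-42*(-5 - 270) - 409168) = (-395752 - 105384*I*√253/253)*(-42*(-5 - 270) - 409168) = (-395752 - 105384*I*√253/253)*(-42*(-275) - 409168) = (-395752 - 105384*I*√253/253)*(11550 - 409168) = (-395752 - 105384*I*√253/253)*(-397618) = 157358118736 + 41902575312*I*√253/253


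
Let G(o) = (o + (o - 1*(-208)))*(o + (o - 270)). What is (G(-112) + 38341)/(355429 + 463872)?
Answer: 46245/819301 ≈ 0.056444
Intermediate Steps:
G(o) = (-270 + 2*o)*(208 + 2*o) (G(o) = (o + (o + 208))*(o + (-270 + o)) = (o + (208 + o))*(-270 + 2*o) = (208 + 2*o)*(-270 + 2*o) = (-270 + 2*o)*(208 + 2*o))
(G(-112) + 38341)/(355429 + 463872) = ((-56160 - 124*(-112) + 4*(-112)²) + 38341)/(355429 + 463872) = ((-56160 + 13888 + 4*12544) + 38341)/819301 = ((-56160 + 13888 + 50176) + 38341)*(1/819301) = (7904 + 38341)*(1/819301) = 46245*(1/819301) = 46245/819301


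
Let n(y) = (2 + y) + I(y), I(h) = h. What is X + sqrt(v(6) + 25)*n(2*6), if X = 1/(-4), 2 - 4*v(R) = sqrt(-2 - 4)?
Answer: -1/4 + 13*sqrt(102 - I*sqrt(6)) ≈ 131.05 - 1.5764*I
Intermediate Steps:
v(R) = 1/2 - I*sqrt(6)/4 (v(R) = 1/2 - sqrt(-2 - 4)/4 = 1/2 - I*sqrt(6)/4)
n(y) = 2 + 2*y (n(y) = (2 + y) + y = 2 + 2*y)
X = -1/4 ≈ -0.25000
X + sqrt(v(6) + 25)*n(2*6) = -1/4 + sqrt((1/2 - I*sqrt(6)/4) + 25)*(2 + 2*(2*6)) = -1/4 + sqrt(51/2 - I*sqrt(6)/4)*(2 + 2*12) = -1/4 + sqrt(51/2 - I*sqrt(6)/4)*(2 + 24) = -1/4 + sqrt(51/2 - I*sqrt(6)/4)*26 = -1/4 + 26*sqrt(51/2 - I*sqrt(6)/4)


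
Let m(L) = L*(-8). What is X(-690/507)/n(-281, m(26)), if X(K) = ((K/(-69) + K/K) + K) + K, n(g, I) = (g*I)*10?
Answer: -863/296331360 ≈ -2.9123e-6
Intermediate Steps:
m(L) = -8*L
n(g, I) = 10*I*g (n(g, I) = (I*g)*10 = 10*I*g)
X(K) = 1 + 137*K/69 (X(K) = ((K*(-1/69) + 1) + K) + K = ((-K/69 + 1) + K) + K = ((1 - K/69) + K) + K = (1 + 68*K/69) + K = 1 + 137*K/69)
X(-690/507)/n(-281, m(26)) = (1 + 137*(-690/507)/69)/((10*(-8*26)*(-281))) = (1 + 137*(-690*1/507)/69)/((10*(-208)*(-281))) = (1 + (137/69)*(-230/169))/584480 = (1 - 1370/507)*(1/584480) = -863/507*1/584480 = -863/296331360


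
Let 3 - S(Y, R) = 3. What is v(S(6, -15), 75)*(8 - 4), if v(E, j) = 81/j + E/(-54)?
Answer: 108/25 ≈ 4.3200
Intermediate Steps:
S(Y, R) = 0 (S(Y, R) = 3 - 1*3 = 3 - 3 = 0)
v(E, j) = 81/j - E/54 (v(E, j) = 81/j + E*(-1/54) = 81/j - E/54)
v(S(6, -15), 75)*(8 - 4) = (81/75 - 1/54*0)*(8 - 4) = (81*(1/75) + 0)*4 = (27/25 + 0)*4 = (27/25)*4 = 108/25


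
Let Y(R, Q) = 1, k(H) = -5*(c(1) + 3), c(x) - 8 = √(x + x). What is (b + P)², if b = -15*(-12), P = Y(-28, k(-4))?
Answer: 32761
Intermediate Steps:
c(x) = 8 + √2*√x (c(x) = 8 + √(x + x) = 8 + √(2*x) = 8 + √2*√x)
k(H) = -55 - 5*√2 (k(H) = -5*((8 + √2*√1) + 3) = -5*((8 + √2*1) + 3) = -5*((8 + √2) + 3) = -5*(11 + √2) = -55 - 5*√2)
P = 1
b = 180
(b + P)² = (180 + 1)² = 181² = 32761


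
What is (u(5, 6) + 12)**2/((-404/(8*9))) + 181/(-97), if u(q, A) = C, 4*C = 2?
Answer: -582187/19594 ≈ -29.713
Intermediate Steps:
C = 1/2 (C = (1/4)*2 = 1/2 ≈ 0.50000)
u(q, A) = 1/2
(u(5, 6) + 12)**2/((-404/(8*9))) + 181/(-97) = (1/2 + 12)**2/((-404/(8*9))) + 181/(-97) = (25/2)**2/((-404/72)) + 181*(-1/97) = 625/(4*((-404*1/72))) - 181/97 = 625/(4*(-101/18)) - 181/97 = (625/4)*(-18/101) - 181/97 = -5625/202 - 181/97 = -582187/19594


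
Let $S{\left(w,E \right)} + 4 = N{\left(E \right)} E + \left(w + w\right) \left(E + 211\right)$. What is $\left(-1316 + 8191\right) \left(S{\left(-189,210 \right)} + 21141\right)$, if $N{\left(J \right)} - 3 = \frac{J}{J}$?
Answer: $-942981875$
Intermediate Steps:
$N{\left(J \right)} = 4$ ($N{\left(J \right)} = 3 + \frac{J}{J} = 3 + 1 = 4$)
$S{\left(w,E \right)} = -4 + 4 E + 2 w \left(211 + E\right)$ ($S{\left(w,E \right)} = -4 + \left(4 E + \left(w + w\right) \left(E + 211\right)\right) = -4 + \left(4 E + 2 w \left(211 + E\right)\right) = -4 + 4 E + 2 w \left(211 + E\right)$)
$\left(-1316 + 8191\right) \left(S{\left(-189,210 \right)} + 21141\right) = \left(-1316 + 8191\right) \left(\left(-4 + 4 \cdot 210 + 422 \left(-189\right) + 2 \cdot 210 \left(-189\right)\right) + 21141\right) = 6875 \left(\left(-4 + 840 - 79758 - 79380\right) + 21141\right) = 6875 \left(-158302 + 21141\right) = 6875 \left(-137161\right) = -942981875$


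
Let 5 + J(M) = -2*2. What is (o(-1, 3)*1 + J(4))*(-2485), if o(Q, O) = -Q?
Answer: 19880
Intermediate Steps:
J(M) = -9 (J(M) = -5 - 2*2 = -5 - 4 = -9)
(o(-1, 3)*1 + J(4))*(-2485) = (-1*(-1)*1 - 9)*(-2485) = (1*1 - 9)*(-2485) = (1 - 9)*(-2485) = -8*(-2485) = 19880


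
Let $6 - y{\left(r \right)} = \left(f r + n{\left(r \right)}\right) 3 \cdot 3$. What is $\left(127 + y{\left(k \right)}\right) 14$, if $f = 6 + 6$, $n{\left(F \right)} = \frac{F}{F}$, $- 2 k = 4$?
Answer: $4760$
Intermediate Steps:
$k = -2$ ($k = \left(- \frac{1}{2}\right) 4 = -2$)
$n{\left(F \right)} = 1$
$f = 12$
$y{\left(r \right)} = -3 - 108 r$ ($y{\left(r \right)} = 6 - \left(12 r + 1\right) 3 \cdot 3 = 6 - \left(1 + 12 r\right) 9 = 6 - \left(9 + 108 r\right) = -3 - 108 r$)
$\left(127 + y{\left(k \right)}\right) 14 = \left(127 - -213\right) 14 = \left(127 + \left(-3 + 216\right)\right) 14 = \left(127 + 213\right) 14 = 340 \cdot 14 = 4760$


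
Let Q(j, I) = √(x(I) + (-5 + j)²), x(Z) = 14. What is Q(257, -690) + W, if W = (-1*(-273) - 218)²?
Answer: 3025 + √63518 ≈ 3277.0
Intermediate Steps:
W = 3025 (W = (273 - 218)² = 55² = 3025)
Q(j, I) = √(14 + (-5 + j)²)
Q(257, -690) + W = √(14 + (-5 + 257)²) + 3025 = √(14 + 252²) + 3025 = √(14 + 63504) + 3025 = √63518 + 3025 = 3025 + √63518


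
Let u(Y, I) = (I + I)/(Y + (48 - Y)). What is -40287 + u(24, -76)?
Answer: -241741/6 ≈ -40290.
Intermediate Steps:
u(Y, I) = I/24 (u(Y, I) = (2*I)/48 = (2*I)*(1/48) = I/24)
-40287 + u(24, -76) = -40287 + (1/24)*(-76) = -40287 - 19/6 = -241741/6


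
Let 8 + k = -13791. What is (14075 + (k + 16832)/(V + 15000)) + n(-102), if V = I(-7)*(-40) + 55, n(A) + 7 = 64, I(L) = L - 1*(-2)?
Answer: 23954077/1695 ≈ 14132.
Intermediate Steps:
I(L) = 2 + L (I(L) = L + 2 = 2 + L)
k = -13799 (k = -8 - 13791 = -13799)
n(A) = 57 (n(A) = -7 + 64 = 57)
V = 255 (V = (2 - 7)*(-40) + 55 = -5*(-40) + 55 = 200 + 55 = 255)
(14075 + (k + 16832)/(V + 15000)) + n(-102) = (14075 + (-13799 + 16832)/(255 + 15000)) + 57 = (14075 + 3033/15255) + 57 = (14075 + 3033*(1/15255)) + 57 = (14075 + 337/1695) + 57 = 23857462/1695 + 57 = 23954077/1695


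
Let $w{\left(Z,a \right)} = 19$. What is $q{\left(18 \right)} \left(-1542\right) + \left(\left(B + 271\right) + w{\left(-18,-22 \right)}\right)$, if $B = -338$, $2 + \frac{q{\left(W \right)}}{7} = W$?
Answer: $-172752$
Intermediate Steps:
$q{\left(W \right)} = -14 + 7 W$
$q{\left(18 \right)} \left(-1542\right) + \left(\left(B + 271\right) + w{\left(-18,-22 \right)}\right) = \left(-14 + 7 \cdot 18\right) \left(-1542\right) + \left(\left(-338 + 271\right) + 19\right) = \left(-14 + 126\right) \left(-1542\right) + \left(-67 + 19\right) = 112 \left(-1542\right) - 48 = -172704 - 48 = -172752$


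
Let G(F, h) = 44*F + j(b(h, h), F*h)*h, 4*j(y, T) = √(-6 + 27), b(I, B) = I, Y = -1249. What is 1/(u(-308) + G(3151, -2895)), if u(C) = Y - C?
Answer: 734416/101072619273 + 3860*√21/101072619273 ≈ 7.4412e-6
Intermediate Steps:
u(C) = -1249 - C
j(y, T) = √21/4 (j(y, T) = √(-6 + 27)/4 = √21/4)
G(F, h) = 44*F + h*√21/4 (G(F, h) = 44*F + (√21/4)*h = 44*F + h*√21/4)
1/(u(-308) + G(3151, -2895)) = 1/((-1249 - 1*(-308)) + (44*3151 + (¼)*(-2895)*√21)) = 1/((-1249 + 308) + (138644 - 2895*√21/4)) = 1/(-941 + (138644 - 2895*√21/4)) = 1/(137703 - 2895*√21/4)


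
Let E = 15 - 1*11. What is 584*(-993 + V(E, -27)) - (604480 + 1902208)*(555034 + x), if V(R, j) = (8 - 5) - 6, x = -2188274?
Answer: 4094022527456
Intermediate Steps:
E = 4 (E = 15 - 11 = 4)
V(R, j) = -3 (V(R, j) = 3 - 6 = -3)
584*(-993 + V(E, -27)) - (604480 + 1902208)*(555034 + x) = 584*(-993 - 3) - (604480 + 1902208)*(555034 - 2188274) = 584*(-996) - 2506688*(-1633240) = -581664 - 1*(-4094023109120) = -581664 + 4094023109120 = 4094022527456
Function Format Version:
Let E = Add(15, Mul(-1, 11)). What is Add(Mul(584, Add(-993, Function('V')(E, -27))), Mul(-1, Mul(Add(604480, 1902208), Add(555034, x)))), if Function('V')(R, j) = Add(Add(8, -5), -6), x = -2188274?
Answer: 4094022527456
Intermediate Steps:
E = 4 (E = Add(15, -11) = 4)
Function('V')(R, j) = -3 (Function('V')(R, j) = Add(3, -6) = -3)
Add(Mul(584, Add(-993, Function('V')(E, -27))), Mul(-1, Mul(Add(604480, 1902208), Add(555034, x)))) = Add(Mul(584, Add(-993, -3)), Mul(-1, Mul(Add(604480, 1902208), Add(555034, -2188274)))) = Add(Mul(584, -996), Mul(-1, Mul(2506688, -1633240))) = Add(-581664, Mul(-1, -4094023109120)) = Add(-581664, 4094023109120) = 4094022527456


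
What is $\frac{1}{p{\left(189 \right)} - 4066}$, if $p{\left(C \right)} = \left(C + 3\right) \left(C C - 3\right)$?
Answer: $\frac{1}{6853790} \approx 1.459 \cdot 10^{-7}$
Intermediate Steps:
$p{\left(C \right)} = \left(-3 + C^{2}\right) \left(3 + C\right)$ ($p{\left(C \right)} = \left(3 + C\right) \left(C^{2} - 3\right) = \left(3 + C\right) \left(-3 + C^{2}\right) = \left(-3 + C^{2}\right) \left(3 + C\right)$)
$\frac{1}{p{\left(189 \right)} - 4066} = \frac{1}{\left(-9 + 189^{3} - 567 + 3 \cdot 189^{2}\right) - 4066} = \frac{1}{\left(-9 + 6751269 - 567 + 3 \cdot 35721\right) - 4066} = \frac{1}{\left(-9 + 6751269 - 567 + 107163\right) - 4066} = \frac{1}{6857856 - 4066} = \frac{1}{6853790}$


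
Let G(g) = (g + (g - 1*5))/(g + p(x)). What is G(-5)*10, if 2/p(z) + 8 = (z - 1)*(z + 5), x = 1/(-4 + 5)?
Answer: 200/7 ≈ 28.571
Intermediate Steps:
x = 1 (x = 1/1 = 1)
p(z) = 2/(-8 + (-1 + z)*(5 + z)) (p(z) = 2/(-8 + (z - 1)*(z + 5)) = 2/(-8 + (-1 + z)*(5 + z)))
G(g) = (-5 + 2*g)/(-1/4 + g) (G(g) = (g + (g - 1*5))/(g + 2/(-13 + 1**2 + 4*1)) = (g + (g - 5))/(g + 2/(-13 + 1 + 4)) = (g + (-5 + g))/(g + 2/(-8)) = (-5 + 2*g)/(g + 2*(-1/8)) = (-5 + 2*g)/(g - 1/4) = (-5 + 2*g)/(-1/4 + g))
G(-5)*10 = (4*(-5 + 2*(-5))/(-1 + 4*(-5)))*10 = (4*(-5 - 10)/(-1 - 20))*10 = (4*(-15)/(-21))*10 = (4*(-1/21)*(-15))*10 = (20/7)*10 = 200/7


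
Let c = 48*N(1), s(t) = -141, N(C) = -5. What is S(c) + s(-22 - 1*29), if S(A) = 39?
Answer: -102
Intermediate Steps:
c = -240 (c = 48*(-5) = -240)
S(c) + s(-22 - 1*29) = 39 - 141 = -102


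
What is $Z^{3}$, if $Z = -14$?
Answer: $-2744$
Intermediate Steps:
$Z^{3} = \left(-14\right)^{3} = -2744$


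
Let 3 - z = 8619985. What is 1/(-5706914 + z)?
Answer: -1/14326896 ≈ -6.9799e-8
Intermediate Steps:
z = -8619982 (z = 3 - 1*8619985 = 3 - 8619985 = -8619982)
1/(-5706914 + z) = 1/(-5706914 - 8619982) = 1/(-14326896) = -1/14326896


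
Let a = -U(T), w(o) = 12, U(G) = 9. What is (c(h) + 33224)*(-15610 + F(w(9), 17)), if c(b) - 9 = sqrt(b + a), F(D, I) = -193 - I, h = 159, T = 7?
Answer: -525746060 - 79100*sqrt(6) ≈ -5.2594e+8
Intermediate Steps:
a = -9 (a = -1*9 = -9)
c(b) = 9 + sqrt(-9 + b) (c(b) = 9 + sqrt(b - 9) = 9 + sqrt(-9 + b))
(c(h) + 33224)*(-15610 + F(w(9), 17)) = ((9 + sqrt(-9 + 159)) + 33224)*(-15610 + (-193 - 1*17)) = ((9 + sqrt(150)) + 33224)*(-15610 + (-193 - 17)) = ((9 + 5*sqrt(6)) + 33224)*(-15610 - 210) = (33233 + 5*sqrt(6))*(-15820) = -525746060 - 79100*sqrt(6)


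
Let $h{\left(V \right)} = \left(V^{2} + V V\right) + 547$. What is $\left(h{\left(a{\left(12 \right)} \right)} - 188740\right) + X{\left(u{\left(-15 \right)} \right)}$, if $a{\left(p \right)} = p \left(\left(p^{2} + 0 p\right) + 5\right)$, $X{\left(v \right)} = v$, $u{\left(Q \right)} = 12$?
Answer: $6205707$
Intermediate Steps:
$a{\left(p \right)} = p \left(5 + p^{2}\right)$ ($a{\left(p \right)} = p \left(\left(p^{2} + 0\right) + 5\right) = p \left(p^{2} + 5\right) = p \left(5 + p^{2}\right)$)
$h{\left(V \right)} = 547 + 2 V^{2}$ ($h{\left(V \right)} = \left(V^{2} + V^{2}\right) + 547 = 2 V^{2} + 547 = 547 + 2 V^{2}$)
$\left(h{\left(a{\left(12 \right)} \right)} - 188740\right) + X{\left(u{\left(-15 \right)} \right)} = \left(\left(547 + 2 \left(12 \left(5 + 12^{2}\right)\right)^{2}\right) - 188740\right) + 12 = \left(\left(547 + 2 \left(12 \left(5 + 144\right)\right)^{2}\right) - 188740\right) + 12 = \left(\left(547 + 2 \left(12 \cdot 149\right)^{2}\right) - 188740\right) + 12 = \left(\left(547 + 2 \cdot 1788^{2}\right) - 188740\right) + 12 = \left(\left(547 + 2 \cdot 3196944\right) - 188740\right) + 12 = \left(\left(547 + 6393888\right) - 188740\right) + 12 = \left(6394435 - 188740\right) + 12 = 6205695 + 12 = 6205707$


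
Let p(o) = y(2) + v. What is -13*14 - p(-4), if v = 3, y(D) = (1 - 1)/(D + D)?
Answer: -185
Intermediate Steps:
y(D) = 0 (y(D) = 0/((2*D)) = 0*(1/(2*D)) = 0)
p(o) = 3 (p(o) = 0 + 3 = 3)
-13*14 - p(-4) = -13*14 - 1*3 = -182 - 3 = -185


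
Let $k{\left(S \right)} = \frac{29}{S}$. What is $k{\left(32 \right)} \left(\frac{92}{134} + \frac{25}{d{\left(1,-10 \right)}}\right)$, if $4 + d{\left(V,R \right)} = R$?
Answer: $- \frac{29899}{30016} \approx -0.9961$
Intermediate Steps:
$d{\left(V,R \right)} = -4 + R$
$k{\left(32 \right)} \left(\frac{92}{134} + \frac{25}{d{\left(1,-10 \right)}}\right) = \frac{29}{32} \left(\frac{92}{134} + \frac{25}{-4 - 10}\right) = 29 \cdot \frac{1}{32} \left(92 \cdot \frac{1}{134} + \frac{25}{-14}\right) = \frac{29 \left(\frac{46}{67} + 25 \left(- \frac{1}{14}\right)\right)}{32} = \frac{29 \left(\frac{46}{67} - \frac{25}{14}\right)}{32} = \frac{29}{32} \left(- \frac{1031}{938}\right) = - \frac{29899}{30016}$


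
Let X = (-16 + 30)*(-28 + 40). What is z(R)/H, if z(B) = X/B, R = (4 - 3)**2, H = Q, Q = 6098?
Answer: 84/3049 ≈ 0.027550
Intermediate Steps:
H = 6098
R = 1 (R = 1**2 = 1)
X = 168 (X = 14*12 = 168)
z(B) = 168/B
z(R)/H = (168/1)/6098 = (168*1)*(1/6098) = 168*(1/6098) = 84/3049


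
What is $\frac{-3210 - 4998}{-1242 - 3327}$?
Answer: $\frac{2736}{1523} \approx 1.7965$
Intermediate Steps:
$\frac{-3210 - 4998}{-1242 - 3327} = - \frac{8208}{-4569} = \left(-8208\right) \left(- \frac{1}{4569}\right) = \frac{2736}{1523}$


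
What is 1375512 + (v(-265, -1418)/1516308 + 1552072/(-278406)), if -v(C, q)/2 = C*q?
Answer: 24194532904251215/17589551877 ≈ 1.3755e+6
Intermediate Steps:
v(C, q) = -2*C*q
1375512 + (v(-265, -1418)/1516308 + 1552072/(-278406)) = 1375512 + (-2*(-265)*(-1418)/1516308 + 1552072/(-278406)) = 1375512 + (-751540*1/1516308 + 1552072*(-1/278406)) = 1375512 + (-187885/379077 - 776036/139203) = 1375512 - 106777184809/17589551877 = 24194532904251215/17589551877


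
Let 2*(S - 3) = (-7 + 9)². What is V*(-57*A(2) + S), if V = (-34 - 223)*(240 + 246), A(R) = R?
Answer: 13614318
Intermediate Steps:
V = -124902 (V = -257*486 = -124902)
S = 5 (S = 3 + (-7 + 9)²/2 = 3 + (½)*2² = 3 + (½)*4 = 3 + 2 = 5)
V*(-57*A(2) + S) = -124902*(-57*2 + 5) = -124902*(-114 + 5) = -124902*(-109) = 13614318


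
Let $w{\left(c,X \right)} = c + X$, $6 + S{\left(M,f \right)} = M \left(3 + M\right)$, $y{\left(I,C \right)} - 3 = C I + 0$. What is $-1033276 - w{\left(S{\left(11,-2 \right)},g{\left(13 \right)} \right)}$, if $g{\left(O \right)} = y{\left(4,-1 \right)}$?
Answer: $-1033423$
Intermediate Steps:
$y{\left(I,C \right)} = 3 + C I$ ($y{\left(I,C \right)} = 3 + \left(C I + 0\right) = 3 + C I$)
$g{\left(O \right)} = -1$ ($g{\left(O \right)} = 3 - 4 = -1$)
$S{\left(M,f \right)} = -6 + M \left(3 + M\right)$
$w{\left(c,X \right)} = X + c$
$-1033276 - w{\left(S{\left(11,-2 \right)},g{\left(13 \right)} \right)} = -1033276 - \left(-1 + \left(-6 + 11^{2} + 3 \cdot 11\right)\right) = -1033276 - \left(-1 + \left(-6 + 121 + 33\right)\right) = -1033276 - \left(-1 + 148\right) = -1033276 - 147 = -1033423$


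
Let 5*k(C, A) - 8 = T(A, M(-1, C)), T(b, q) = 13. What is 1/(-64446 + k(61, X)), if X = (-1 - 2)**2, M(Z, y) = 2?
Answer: -5/322209 ≈ -1.5518e-5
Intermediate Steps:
X = 9 (X = (-3)**2 = 9)
k(C, A) = 21/5 (k(C, A) = 8/5 + (1/5)*13 = 8/5 + 13/5 = 21/5)
1/(-64446 + k(61, X)) = 1/(-64446 + 21/5) = 1/(-322209/5) = -5/322209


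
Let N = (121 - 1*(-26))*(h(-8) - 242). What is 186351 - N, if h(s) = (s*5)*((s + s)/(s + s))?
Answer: 227805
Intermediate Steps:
h(s) = 5*s (h(s) = (5*s)*((2*s)/((2*s))) = (5*s)*((2*s)*(1/(2*s))) = (5*s)*1 = 5*s)
N = -41454 (N = (121 - 1*(-26))*(5*(-8) - 242) = (121 + 26)*(-40 - 242) = 147*(-282) = -41454)
186351 - N = 186351 - 1*(-41454) = 186351 + 41454 = 227805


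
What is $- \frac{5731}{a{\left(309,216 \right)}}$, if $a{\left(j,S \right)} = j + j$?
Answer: $- \frac{5731}{618} \approx -9.2735$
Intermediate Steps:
$a{\left(j,S \right)} = 2 j$
$- \frac{5731}{a{\left(309,216 \right)}} = - \frac{5731}{2 \cdot 309} = - \frac{5731}{618}$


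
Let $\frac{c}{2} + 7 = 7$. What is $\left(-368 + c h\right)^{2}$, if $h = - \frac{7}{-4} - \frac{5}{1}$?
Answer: $135424$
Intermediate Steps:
$c = 0$ ($c = -14 + 2 \cdot 7 = -14 + 14 = 0$)
$h = - \frac{13}{4}$ ($h = \left(-7\right) \left(- \frac{1}{4}\right) - 5 = \frac{7}{4} - 5 = - \frac{13}{4} \approx -3.25$)
$\left(-368 + c h\right)^{2} = \left(-368 + 0 \left(- \frac{13}{4}\right)\right)^{2} = \left(-368 + 0\right)^{2} = \left(-368\right)^{2} = 135424$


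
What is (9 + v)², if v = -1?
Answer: 64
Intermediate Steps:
(9 + v)² = (9 - 1)² = 8² = 64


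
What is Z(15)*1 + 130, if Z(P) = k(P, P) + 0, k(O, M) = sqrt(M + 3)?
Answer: 130 + 3*sqrt(2) ≈ 134.24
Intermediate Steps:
k(O, M) = sqrt(3 + M)
Z(P) = sqrt(3 + P) (Z(P) = sqrt(3 + P) + 0 = sqrt(3 + P))
Z(15)*1 + 130 = sqrt(3 + 15)*1 + 130 = sqrt(18)*1 + 130 = (3*sqrt(2))*1 + 130 = 3*sqrt(2) + 130 = 130 + 3*sqrt(2)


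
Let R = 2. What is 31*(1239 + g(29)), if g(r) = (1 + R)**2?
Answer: 38688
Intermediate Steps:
g(r) = 9 (g(r) = (1 + 2)**2 = 3**2 = 9)
31*(1239 + g(29)) = 31*(1239 + 9) = 31*1248 = 38688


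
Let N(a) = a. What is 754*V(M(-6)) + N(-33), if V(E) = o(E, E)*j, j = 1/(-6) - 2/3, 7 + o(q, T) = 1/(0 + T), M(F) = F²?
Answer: 469571/108 ≈ 4347.9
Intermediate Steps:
o(q, T) = -7 + 1/T (o(q, T) = -7 + 1/(0 + T) = -7 + 1/T)
j = -⅚ (j = 1*(-⅙) - 2*⅓ = -⅙ - ⅔ = -⅚ ≈ -0.83333)
V(E) = 35/6 - 5/(6*E) (V(E) = (-7 + 1/E)*(-⅚) = 35/6 - 5/(6*E))
754*V(M(-6)) + N(-33) = 754*(5*(-1 + 7*(-6)²)/(6*((-6)²))) - 33 = 754*((⅚)*(-1 + 7*36)/36) - 33 = 754*((⅚)*(1/36)*(-1 + 252)) - 33 = 754*((⅚)*(1/36)*251) - 33 = 754*(1255/216) - 33 = 473135/108 - 33 = 469571/108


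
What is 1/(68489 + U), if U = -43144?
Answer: 1/25345 ≈ 3.9456e-5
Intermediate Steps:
1/(68489 + U) = 1/(68489 - 43144) = 1/25345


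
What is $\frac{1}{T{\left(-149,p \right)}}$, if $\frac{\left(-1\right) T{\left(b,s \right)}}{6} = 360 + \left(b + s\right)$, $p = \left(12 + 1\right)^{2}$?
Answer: $- \frac{1}{2280} \approx -0.0004386$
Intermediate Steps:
$p = 169$ ($p = 13^{2} = 169$)
$T{\left(b,s \right)} = -2160 - 6 b - 6 s$ ($T{\left(b,s \right)} = - 6 \left(360 + \left(b + s\right)\right) = - 6 \left(360 + b + s\right) = -2160 - 6 b - 6 s$)
$\frac{1}{T{\left(-149,p \right)}} = \frac{1}{-2160 - -894 - 1014} = \frac{1}{-2160 + 894 - 1014} = \frac{1}{-2280} = - \frac{1}{2280}$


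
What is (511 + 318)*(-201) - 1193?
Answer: -167822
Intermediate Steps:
(511 + 318)*(-201) - 1193 = 829*(-201) - 1193 = -166629 - 1193 = -167822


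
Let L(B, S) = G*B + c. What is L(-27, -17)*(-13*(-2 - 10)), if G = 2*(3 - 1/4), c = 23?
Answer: -19578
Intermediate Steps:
G = 11/2 (G = 2*(3 - 1*¼) = 2*(3 - ¼) = 2*(11/4) = 11/2 ≈ 5.5000)
L(B, S) = 23 + 11*B/2 (L(B, S) = 11*B/2 + 23 = 23 + 11*B/2)
L(-27, -17)*(-13*(-2 - 10)) = (23 + (11/2)*(-27))*(-13*(-2 - 10)) = (23 - 297/2)*(-13*(-12)) = -251/2*156 = -19578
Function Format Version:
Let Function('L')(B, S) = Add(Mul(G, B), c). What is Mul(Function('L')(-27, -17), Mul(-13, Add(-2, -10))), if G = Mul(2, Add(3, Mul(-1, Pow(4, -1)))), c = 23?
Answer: -19578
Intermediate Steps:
G = Rational(11, 2) (G = Mul(2, Add(3, Mul(-1, Rational(1, 4)))) = Mul(2, Add(3, Rational(-1, 4))) = Mul(2, Rational(11, 4)) = Rational(11, 2) ≈ 5.5000)
Function('L')(B, S) = Add(23, Mul(Rational(11, 2), B)) (Function('L')(B, S) = Add(Mul(Rational(11, 2), B), 23) = Add(23, Mul(Rational(11, 2), B)))
Mul(Function('L')(-27, -17), Mul(-13, Add(-2, -10))) = Mul(Add(23, Mul(Rational(11, 2), -27)), Mul(-13, Add(-2, -10))) = Mul(Add(23, Rational(-297, 2)), Mul(-13, -12)) = Mul(Rational(-251, 2), 156) = -19578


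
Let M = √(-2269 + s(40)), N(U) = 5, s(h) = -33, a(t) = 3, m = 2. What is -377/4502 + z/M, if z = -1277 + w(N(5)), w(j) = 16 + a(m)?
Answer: -377/4502 + 629*I*√2302/1151 ≈ -0.083741 + 26.22*I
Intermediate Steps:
w(j) = 19 (w(j) = 16 + 3 = 19)
M = I*√2302 (M = √(-2269 - 33) = √(-2302) = I*√2302 ≈ 47.979*I)
z = -1258 (z = -1277 + 19 = -1258)
-377/4502 + z/M = -377/4502 - 1258*(-I*√2302/2302) = -377*1/4502 - (-629)*I*√2302/1151 = -377/4502 + 629*I*√2302/1151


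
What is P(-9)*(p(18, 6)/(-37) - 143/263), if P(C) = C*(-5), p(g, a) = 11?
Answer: -368280/9731 ≈ -37.846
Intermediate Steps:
P(C) = -5*C
P(-9)*(p(18, 6)/(-37) - 143/263) = (-5*(-9))*(11/(-37) - 143/263) = 45*(11*(-1/37) - 143*1/263) = 45*(-11/37 - 143/263) = 45*(-8184/9731) = -368280/9731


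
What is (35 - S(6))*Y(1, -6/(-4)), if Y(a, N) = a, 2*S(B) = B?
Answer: 32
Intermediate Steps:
S(B) = B/2
(35 - S(6))*Y(1, -6/(-4)) = (35 - 6/2)*1 = (35 - 1*3)*1 = (35 - 3)*1 = 32*1 = 32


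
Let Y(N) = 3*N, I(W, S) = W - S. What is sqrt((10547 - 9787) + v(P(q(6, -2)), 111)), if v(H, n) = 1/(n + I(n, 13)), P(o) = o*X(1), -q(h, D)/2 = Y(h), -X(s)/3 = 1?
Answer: 9*sqrt(409849)/209 ≈ 27.568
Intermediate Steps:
X(s) = -3 (X(s) = -3*1 = -3)
q(h, D) = -6*h
P(o) = -3*o (P(o) = o*(-3) = -3*o)
v(H, n) = 1/(-13 + 2*n) (v(H, n) = 1/(n + (n - 1*13)) = 1/(n + (n - 13)) = 1/(n + (-13 + n)) = 1/(-13 + 2*n))
sqrt((10547 - 9787) + v(P(q(6, -2)), 111)) = sqrt((10547 - 9787) + 1/(-13 + 2*111)) = sqrt(760 + 1/(-13 + 222)) = sqrt(760 + 1/209) = sqrt(158841/209) = 9*sqrt(409849)/209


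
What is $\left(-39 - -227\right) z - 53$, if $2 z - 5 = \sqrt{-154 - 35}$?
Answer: $417 + 282 i \sqrt{21} \approx 417.0 + 1292.3 i$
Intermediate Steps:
$z = \frac{5}{2} + \frac{3 i \sqrt{21}}{2}$ ($z = \frac{5}{2} + \frac{\sqrt{-154 - 35}}{2} = \frac{5}{2} + \frac{\sqrt{-189}}{2} = \frac{5}{2} + \frac{3 i \sqrt{21}}{2} \approx 2.5 + 6.8739 i$)
$\left(-39 - -227\right) z - 53 = \left(-39 - -227\right) \left(\frac{5}{2} + \frac{3 i \sqrt{21}}{2}\right) - 53 = \left(-39 + 227\right) \left(\frac{5}{2} + \frac{3 i \sqrt{21}}{2}\right) - 53 = 188 \left(\frac{5}{2} + \frac{3 i \sqrt{21}}{2}\right) - 53 = \left(470 + 282 i \sqrt{21}\right) - 53 = 417 + 282 i \sqrt{21}$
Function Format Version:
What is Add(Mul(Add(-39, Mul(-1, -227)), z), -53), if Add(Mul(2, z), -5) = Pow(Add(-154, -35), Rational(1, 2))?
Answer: Add(417, Mul(282, I, Pow(21, Rational(1, 2)))) ≈ Add(417.00, Mul(1292.3, I))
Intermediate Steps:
z = Add(Rational(5, 2), Mul(Rational(3, 2), I, Pow(21, Rational(1, 2)))) (z = Add(Rational(5, 2), Mul(Rational(1, 2), Pow(Add(-154, -35), Rational(1, 2)))) = Add(Rational(5, 2), Mul(Rational(1, 2), Pow(-189, Rational(1, 2)))) = Add(Rational(5, 2), Mul(Rational(1, 2), Mul(3, I, Pow(21, Rational(1, 2))))) = Add(Rational(5, 2), Mul(Rational(3, 2), I, Pow(21, Rational(1, 2)))) ≈ Add(2.5000, Mul(6.8739, I)))
Add(Mul(Add(-39, Mul(-1, -227)), z), -53) = Add(Mul(Add(-39, Mul(-1, -227)), Add(Rational(5, 2), Mul(Rational(3, 2), I, Pow(21, Rational(1, 2))))), -53) = Add(Mul(Add(-39, 227), Add(Rational(5, 2), Mul(Rational(3, 2), I, Pow(21, Rational(1, 2))))), -53) = Add(Mul(188, Add(Rational(5, 2), Mul(Rational(3, 2), I, Pow(21, Rational(1, 2))))), -53) = Add(Add(470, Mul(282, I, Pow(21, Rational(1, 2)))), -53) = Add(417, Mul(282, I, Pow(21, Rational(1, 2))))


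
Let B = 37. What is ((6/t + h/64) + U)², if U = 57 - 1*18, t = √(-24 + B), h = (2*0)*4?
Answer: 19809/13 + 36*√13 ≈ 1653.6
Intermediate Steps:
h = 0 (h = 0*4 = 0)
t = √13 (t = √(-24 + 37) = √13 ≈ 3.6056)
U = 39 (U = 57 - 18 = 39)
((6/t + h/64) + U)² = ((6/(√13) + 0/64) + 39)² = ((6*(√13/13) + 0*(1/64)) + 39)² = ((6*√13/13 + 0) + 39)² = (6*√13/13 + 39)² = (39 + 6*√13/13)²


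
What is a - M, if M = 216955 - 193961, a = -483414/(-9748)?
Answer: -111831049/4874 ≈ -22944.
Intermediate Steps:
a = 241707/4874 (a = -483414*(-1/9748) = 241707/4874 ≈ 49.591)
M = 22994
a - M = 241707/4874 - 1*22994 = 241707/4874 - 22994 = -111831049/4874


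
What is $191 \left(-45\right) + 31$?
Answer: $-8564$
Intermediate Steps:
$191 \left(-45\right) + 31 = -8595 + 31 = -8564$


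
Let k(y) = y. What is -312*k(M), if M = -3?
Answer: 936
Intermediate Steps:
-312*k(M) = -312*(-3) = 936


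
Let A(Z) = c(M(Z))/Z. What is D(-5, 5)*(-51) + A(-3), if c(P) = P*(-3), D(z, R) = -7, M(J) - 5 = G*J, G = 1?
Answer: 359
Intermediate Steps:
M(J) = 5 + J (M(J) = 5 + 1*J = 5 + J)
c(P) = -3*P
A(Z) = (-15 - 3*Z)/Z (A(Z) = (-3*(5 + Z))/Z = (-15 - 3*Z)/Z)
D(-5, 5)*(-51) + A(-3) = -7*(-51) + (-3 - 15/(-3)) = 357 + (-3 - 15*(-1/3)) = 357 + (-3 + 5) = 357 + 2 = 359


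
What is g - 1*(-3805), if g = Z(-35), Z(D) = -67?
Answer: 3738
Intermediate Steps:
g = -67
g - 1*(-3805) = -67 - 1*(-3805) = -67 + 3805 = 3738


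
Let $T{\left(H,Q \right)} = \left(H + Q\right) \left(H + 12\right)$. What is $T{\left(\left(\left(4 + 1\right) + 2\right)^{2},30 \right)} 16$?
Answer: $77104$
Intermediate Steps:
$T{\left(H,Q \right)} = \left(12 + H\right) \left(H + Q\right)$ ($T{\left(H,Q \right)} = \left(H + Q\right) \left(12 + H\right) = \left(12 + H\right) \left(H + Q\right)$)
$T{\left(\left(\left(4 + 1\right) + 2\right)^{2},30 \right)} 16 = \left(\left(\left(\left(4 + 1\right) + 2\right)^{2}\right)^{2} + 12 \left(\left(4 + 1\right) + 2\right)^{2} + 12 \cdot 30 + \left(\left(4 + 1\right) + 2\right)^{2} \cdot 30\right) 16 = \left(\left(\left(5 + 2\right)^{2}\right)^{2} + 12 \left(5 + 2\right)^{2} + 360 + \left(5 + 2\right)^{2} \cdot 30\right) 16 = \left(\left(7^{2}\right)^{2} + 12 \cdot 7^{2} + 360 + 7^{2} \cdot 30\right) 16 = \left(49^{2} + 12 \cdot 49 + 360 + 49 \cdot 30\right) 16 = \left(2401 + 588 + 360 + 1470\right) 16 = 4819 \cdot 16 = 77104$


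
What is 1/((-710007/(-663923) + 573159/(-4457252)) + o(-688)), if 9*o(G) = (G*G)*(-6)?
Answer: -8877816358788/2801499051916064027 ≈ -3.1690e-6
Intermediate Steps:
o(G) = -2*G²/3 (o(G) = ((G*G)*(-6))/9 = (G²*(-6))/9 = (-6*G²)/9 = -2*G²/3)
1/((-710007/(-663923) + 573159/(-4457252)) + o(-688)) = 1/((-710007/(-663923) + 573159/(-4457252)) - ⅔*(-688)²) = 1/((-710007*(-1/663923) + 573159*(-1/4457252)) - ⅔*473344) = 1/((710007/663923 - 573159/4457252) - 946688/3) = 1/(2784146678007/2959272119596 - 946688/3) = 1/(-2801499051916064027/8877816358788) = -8877816358788/2801499051916064027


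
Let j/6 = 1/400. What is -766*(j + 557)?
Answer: -42667349/100 ≈ -4.2667e+5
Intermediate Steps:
j = 3/200 (j = 6/400 = 6*(1/400) = 3/200 ≈ 0.015000)
-766*(j + 557) = -766*(3/200 + 557) = -766*111403/200 = -42667349/100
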